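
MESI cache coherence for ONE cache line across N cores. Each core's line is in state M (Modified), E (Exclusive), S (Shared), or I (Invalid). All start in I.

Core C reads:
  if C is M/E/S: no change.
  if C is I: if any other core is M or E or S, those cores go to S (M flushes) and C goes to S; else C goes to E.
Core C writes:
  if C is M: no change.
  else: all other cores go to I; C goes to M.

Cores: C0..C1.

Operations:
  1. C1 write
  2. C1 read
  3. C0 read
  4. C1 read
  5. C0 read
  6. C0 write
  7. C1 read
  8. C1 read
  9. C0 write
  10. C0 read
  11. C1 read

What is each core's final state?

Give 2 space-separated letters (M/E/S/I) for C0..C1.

Answer: S S

Derivation:
Op 1: C1 write [C1 write: invalidate none -> C1=M] -> [I,M]
Op 2: C1 read [C1 read: already in M, no change] -> [I,M]
Op 3: C0 read [C0 read from I: others=['C1=M'] -> C0=S, others downsized to S] -> [S,S]
Op 4: C1 read [C1 read: already in S, no change] -> [S,S]
Op 5: C0 read [C0 read: already in S, no change] -> [S,S]
Op 6: C0 write [C0 write: invalidate ['C1=S'] -> C0=M] -> [M,I]
Op 7: C1 read [C1 read from I: others=['C0=M'] -> C1=S, others downsized to S] -> [S,S]
Op 8: C1 read [C1 read: already in S, no change] -> [S,S]
Op 9: C0 write [C0 write: invalidate ['C1=S'] -> C0=M] -> [M,I]
Op 10: C0 read [C0 read: already in M, no change] -> [M,I]
Op 11: C1 read [C1 read from I: others=['C0=M'] -> C1=S, others downsized to S] -> [S,S]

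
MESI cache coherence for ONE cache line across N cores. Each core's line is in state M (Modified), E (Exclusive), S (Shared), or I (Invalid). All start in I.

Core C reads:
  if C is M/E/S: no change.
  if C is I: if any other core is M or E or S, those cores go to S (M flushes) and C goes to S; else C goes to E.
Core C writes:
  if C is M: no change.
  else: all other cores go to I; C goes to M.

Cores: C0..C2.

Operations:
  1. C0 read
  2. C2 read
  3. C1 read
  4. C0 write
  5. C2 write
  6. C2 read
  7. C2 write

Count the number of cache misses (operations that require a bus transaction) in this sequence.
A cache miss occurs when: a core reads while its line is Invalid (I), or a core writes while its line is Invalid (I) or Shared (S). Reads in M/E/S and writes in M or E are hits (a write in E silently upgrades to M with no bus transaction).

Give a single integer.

Op 1: C0 read [C0 read from I: no other sharers -> C0=E (exclusive)] -> [E,I,I] [MISS #1: read from I]
Op 2: C2 read [C2 read from I: others=['C0=E'] -> C2=S, others downsized to S] -> [S,I,S] [MISS #2: read from I]
Op 3: C1 read [C1 read from I: others=['C0=S', 'C2=S'] -> C1=S, others downsized to S] -> [S,S,S] [MISS #3: read from I]
Op 4: C0 write [C0 write: invalidate ['C1=S', 'C2=S'] -> C0=M] -> [M,I,I] [MISS #4: write from S]
Op 5: C2 write [C2 write: invalidate ['C0=M'] -> C2=M] -> [I,I,M] [MISS #5: write from I]
Op 6: C2 read [C2 read: already in M, no change] -> [I,I,M] [hit: read from M]
Op 7: C2 write [C2 write: already M (modified), no change] -> [I,I,M] [hit: write from M]

Answer: 5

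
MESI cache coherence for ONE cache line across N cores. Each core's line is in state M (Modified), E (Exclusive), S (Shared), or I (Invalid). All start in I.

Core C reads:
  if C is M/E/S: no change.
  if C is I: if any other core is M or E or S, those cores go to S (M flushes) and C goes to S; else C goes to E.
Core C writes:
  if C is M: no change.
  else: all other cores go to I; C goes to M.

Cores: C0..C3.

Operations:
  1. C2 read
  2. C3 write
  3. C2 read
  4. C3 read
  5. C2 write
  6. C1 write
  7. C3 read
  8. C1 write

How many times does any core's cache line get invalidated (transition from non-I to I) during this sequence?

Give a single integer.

Answer: 4

Derivation:
Op 1: C2 read [C2 read from I: no other sharers -> C2=E (exclusive)] -> [I,I,E,I] (invalidations this op: 0; running total: 0)
Op 2: C3 write [C3 write: invalidate ['C2=E'] -> C3=M] -> [I,I,I,M] (invalidations this op: 1; running total: 1)
Op 3: C2 read [C2 read from I: others=['C3=M'] -> C2=S, others downsized to S] -> [I,I,S,S] (invalidations this op: 0; running total: 1)
Op 4: C3 read [C3 read: already in S, no change] -> [I,I,S,S] (invalidations this op: 0; running total: 1)
Op 5: C2 write [C2 write: invalidate ['C3=S'] -> C2=M] -> [I,I,M,I] (invalidations this op: 1; running total: 2)
Op 6: C1 write [C1 write: invalidate ['C2=M'] -> C1=M] -> [I,M,I,I] (invalidations this op: 1; running total: 3)
Op 7: C3 read [C3 read from I: others=['C1=M'] -> C3=S, others downsized to S] -> [I,S,I,S] (invalidations this op: 0; running total: 3)
Op 8: C1 write [C1 write: invalidate ['C3=S'] -> C1=M] -> [I,M,I,I] (invalidations this op: 1; running total: 4)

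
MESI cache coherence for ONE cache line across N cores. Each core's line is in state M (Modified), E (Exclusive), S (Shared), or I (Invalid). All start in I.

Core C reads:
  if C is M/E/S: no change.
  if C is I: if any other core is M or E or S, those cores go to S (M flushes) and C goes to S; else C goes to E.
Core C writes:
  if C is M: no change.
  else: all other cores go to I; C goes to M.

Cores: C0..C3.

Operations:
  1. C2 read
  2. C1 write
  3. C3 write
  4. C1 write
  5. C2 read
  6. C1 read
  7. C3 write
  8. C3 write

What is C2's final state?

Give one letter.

Answer: I

Derivation:
Op 1: C2 read [C2 read from I: no other sharers -> C2=E (exclusive)] -> [I,I,E,I]
Op 2: C1 write [C1 write: invalidate ['C2=E'] -> C1=M] -> [I,M,I,I]
Op 3: C3 write [C3 write: invalidate ['C1=M'] -> C3=M] -> [I,I,I,M]
Op 4: C1 write [C1 write: invalidate ['C3=M'] -> C1=M] -> [I,M,I,I]
Op 5: C2 read [C2 read from I: others=['C1=M'] -> C2=S, others downsized to S] -> [I,S,S,I]
Op 6: C1 read [C1 read: already in S, no change] -> [I,S,S,I]
Op 7: C3 write [C3 write: invalidate ['C1=S', 'C2=S'] -> C3=M] -> [I,I,I,M]
Op 8: C3 write [C3 write: already M (modified), no change] -> [I,I,I,M]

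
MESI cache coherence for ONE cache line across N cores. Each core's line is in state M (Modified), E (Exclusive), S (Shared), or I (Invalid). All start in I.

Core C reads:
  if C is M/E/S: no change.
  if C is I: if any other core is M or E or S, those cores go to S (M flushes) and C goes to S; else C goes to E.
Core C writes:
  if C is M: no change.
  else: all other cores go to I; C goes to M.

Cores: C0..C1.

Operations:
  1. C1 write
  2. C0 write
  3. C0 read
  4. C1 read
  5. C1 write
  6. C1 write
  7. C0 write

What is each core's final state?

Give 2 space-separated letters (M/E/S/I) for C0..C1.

Op 1: C1 write [C1 write: invalidate none -> C1=M] -> [I,M]
Op 2: C0 write [C0 write: invalidate ['C1=M'] -> C0=M] -> [M,I]
Op 3: C0 read [C0 read: already in M, no change] -> [M,I]
Op 4: C1 read [C1 read from I: others=['C0=M'] -> C1=S, others downsized to S] -> [S,S]
Op 5: C1 write [C1 write: invalidate ['C0=S'] -> C1=M] -> [I,M]
Op 6: C1 write [C1 write: already M (modified), no change] -> [I,M]
Op 7: C0 write [C0 write: invalidate ['C1=M'] -> C0=M] -> [M,I]

Answer: M I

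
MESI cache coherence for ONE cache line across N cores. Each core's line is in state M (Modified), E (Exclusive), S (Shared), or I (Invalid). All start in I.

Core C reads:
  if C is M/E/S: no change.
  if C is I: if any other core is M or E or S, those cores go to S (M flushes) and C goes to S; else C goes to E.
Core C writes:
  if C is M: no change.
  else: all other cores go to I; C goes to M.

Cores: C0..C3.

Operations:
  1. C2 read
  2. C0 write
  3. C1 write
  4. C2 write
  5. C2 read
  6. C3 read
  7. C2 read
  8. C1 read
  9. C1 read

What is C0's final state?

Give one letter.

Answer: I

Derivation:
Op 1: C2 read [C2 read from I: no other sharers -> C2=E (exclusive)] -> [I,I,E,I]
Op 2: C0 write [C0 write: invalidate ['C2=E'] -> C0=M] -> [M,I,I,I]
Op 3: C1 write [C1 write: invalidate ['C0=M'] -> C1=M] -> [I,M,I,I]
Op 4: C2 write [C2 write: invalidate ['C1=M'] -> C2=M] -> [I,I,M,I]
Op 5: C2 read [C2 read: already in M, no change] -> [I,I,M,I]
Op 6: C3 read [C3 read from I: others=['C2=M'] -> C3=S, others downsized to S] -> [I,I,S,S]
Op 7: C2 read [C2 read: already in S, no change] -> [I,I,S,S]
Op 8: C1 read [C1 read from I: others=['C2=S', 'C3=S'] -> C1=S, others downsized to S] -> [I,S,S,S]
Op 9: C1 read [C1 read: already in S, no change] -> [I,S,S,S]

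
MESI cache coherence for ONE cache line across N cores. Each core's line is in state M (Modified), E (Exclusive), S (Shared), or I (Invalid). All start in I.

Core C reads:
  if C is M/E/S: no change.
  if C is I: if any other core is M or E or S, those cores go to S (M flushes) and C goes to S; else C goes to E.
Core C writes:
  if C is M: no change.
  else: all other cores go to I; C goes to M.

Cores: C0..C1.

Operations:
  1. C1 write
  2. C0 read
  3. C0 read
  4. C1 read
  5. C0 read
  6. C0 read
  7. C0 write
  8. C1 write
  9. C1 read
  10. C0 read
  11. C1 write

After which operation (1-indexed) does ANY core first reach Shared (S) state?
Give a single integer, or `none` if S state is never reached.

Answer: 2

Derivation:
Op 1: C1 write [C1 write: invalidate none -> C1=M] -> [I,M]
Op 2: C0 read [C0 read from I: others=['C1=M'] -> C0=S, others downsized to S] -> [S,S]
  -> First S state at op 2; remaining ops need not be traced.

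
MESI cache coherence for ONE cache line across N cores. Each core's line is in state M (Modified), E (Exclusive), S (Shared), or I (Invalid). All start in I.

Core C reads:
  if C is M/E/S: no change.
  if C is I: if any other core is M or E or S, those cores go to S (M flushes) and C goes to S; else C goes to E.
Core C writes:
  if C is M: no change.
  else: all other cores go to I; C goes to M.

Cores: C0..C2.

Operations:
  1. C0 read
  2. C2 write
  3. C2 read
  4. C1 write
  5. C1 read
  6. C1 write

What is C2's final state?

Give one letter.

Answer: I

Derivation:
Op 1: C0 read [C0 read from I: no other sharers -> C0=E (exclusive)] -> [E,I,I]
Op 2: C2 write [C2 write: invalidate ['C0=E'] -> C2=M] -> [I,I,M]
Op 3: C2 read [C2 read: already in M, no change] -> [I,I,M]
Op 4: C1 write [C1 write: invalidate ['C2=M'] -> C1=M] -> [I,M,I]
Op 5: C1 read [C1 read: already in M, no change] -> [I,M,I]
Op 6: C1 write [C1 write: already M (modified), no change] -> [I,M,I]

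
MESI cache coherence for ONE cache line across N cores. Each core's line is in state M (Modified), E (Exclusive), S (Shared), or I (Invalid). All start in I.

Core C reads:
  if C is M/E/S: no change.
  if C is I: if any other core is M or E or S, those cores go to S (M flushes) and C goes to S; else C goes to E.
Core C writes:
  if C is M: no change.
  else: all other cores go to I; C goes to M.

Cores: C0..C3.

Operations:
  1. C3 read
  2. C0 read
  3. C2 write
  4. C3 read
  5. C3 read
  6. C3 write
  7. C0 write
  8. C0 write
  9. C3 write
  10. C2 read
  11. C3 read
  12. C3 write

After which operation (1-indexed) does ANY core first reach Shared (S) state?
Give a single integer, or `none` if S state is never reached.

Answer: 2

Derivation:
Op 1: C3 read [C3 read from I: no other sharers -> C3=E (exclusive)] -> [I,I,I,E]
Op 2: C0 read [C0 read from I: others=['C3=E'] -> C0=S, others downsized to S] -> [S,I,I,S]
  -> First S state at op 2; remaining ops need not be traced.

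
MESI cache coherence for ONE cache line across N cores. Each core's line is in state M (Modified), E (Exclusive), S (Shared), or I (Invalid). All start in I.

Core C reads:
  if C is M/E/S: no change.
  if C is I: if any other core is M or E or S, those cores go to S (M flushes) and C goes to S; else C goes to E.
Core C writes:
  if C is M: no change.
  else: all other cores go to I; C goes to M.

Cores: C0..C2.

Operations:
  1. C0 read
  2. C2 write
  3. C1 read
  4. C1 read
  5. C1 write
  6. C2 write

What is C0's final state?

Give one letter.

Op 1: C0 read [C0 read from I: no other sharers -> C0=E (exclusive)] -> [E,I,I]
Op 2: C2 write [C2 write: invalidate ['C0=E'] -> C2=M] -> [I,I,M]
Op 3: C1 read [C1 read from I: others=['C2=M'] -> C1=S, others downsized to S] -> [I,S,S]
Op 4: C1 read [C1 read: already in S, no change] -> [I,S,S]
Op 5: C1 write [C1 write: invalidate ['C2=S'] -> C1=M] -> [I,M,I]
Op 6: C2 write [C2 write: invalidate ['C1=M'] -> C2=M] -> [I,I,M]

Answer: I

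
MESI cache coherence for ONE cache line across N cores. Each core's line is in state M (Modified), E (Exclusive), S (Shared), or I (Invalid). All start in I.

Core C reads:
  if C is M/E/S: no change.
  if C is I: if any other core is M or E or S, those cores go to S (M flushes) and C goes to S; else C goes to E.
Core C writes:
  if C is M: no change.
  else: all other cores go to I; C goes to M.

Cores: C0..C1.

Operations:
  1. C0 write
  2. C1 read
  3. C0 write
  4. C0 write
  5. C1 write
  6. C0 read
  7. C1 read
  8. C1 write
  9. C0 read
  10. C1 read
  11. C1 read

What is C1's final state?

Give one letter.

Op 1: C0 write [C0 write: invalidate none -> C0=M] -> [M,I]
Op 2: C1 read [C1 read from I: others=['C0=M'] -> C1=S, others downsized to S] -> [S,S]
Op 3: C0 write [C0 write: invalidate ['C1=S'] -> C0=M] -> [M,I]
Op 4: C0 write [C0 write: already M (modified), no change] -> [M,I]
Op 5: C1 write [C1 write: invalidate ['C0=M'] -> C1=M] -> [I,M]
Op 6: C0 read [C0 read from I: others=['C1=M'] -> C0=S, others downsized to S] -> [S,S]
Op 7: C1 read [C1 read: already in S, no change] -> [S,S]
Op 8: C1 write [C1 write: invalidate ['C0=S'] -> C1=M] -> [I,M]
Op 9: C0 read [C0 read from I: others=['C1=M'] -> C0=S, others downsized to S] -> [S,S]
Op 10: C1 read [C1 read: already in S, no change] -> [S,S]
Op 11: C1 read [C1 read: already in S, no change] -> [S,S]

Answer: S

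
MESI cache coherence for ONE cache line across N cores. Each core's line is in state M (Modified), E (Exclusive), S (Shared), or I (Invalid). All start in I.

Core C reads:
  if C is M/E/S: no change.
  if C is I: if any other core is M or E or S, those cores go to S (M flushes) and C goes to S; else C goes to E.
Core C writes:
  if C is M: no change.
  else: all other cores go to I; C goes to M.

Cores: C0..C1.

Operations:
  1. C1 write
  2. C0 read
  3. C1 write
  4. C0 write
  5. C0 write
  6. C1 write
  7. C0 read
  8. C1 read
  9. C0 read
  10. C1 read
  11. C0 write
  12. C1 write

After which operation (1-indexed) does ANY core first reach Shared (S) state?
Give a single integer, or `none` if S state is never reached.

Answer: 2

Derivation:
Op 1: C1 write [C1 write: invalidate none -> C1=M] -> [I,M]
Op 2: C0 read [C0 read from I: others=['C1=M'] -> C0=S, others downsized to S] -> [S,S]
  -> First S state at op 2; remaining ops need not be traced.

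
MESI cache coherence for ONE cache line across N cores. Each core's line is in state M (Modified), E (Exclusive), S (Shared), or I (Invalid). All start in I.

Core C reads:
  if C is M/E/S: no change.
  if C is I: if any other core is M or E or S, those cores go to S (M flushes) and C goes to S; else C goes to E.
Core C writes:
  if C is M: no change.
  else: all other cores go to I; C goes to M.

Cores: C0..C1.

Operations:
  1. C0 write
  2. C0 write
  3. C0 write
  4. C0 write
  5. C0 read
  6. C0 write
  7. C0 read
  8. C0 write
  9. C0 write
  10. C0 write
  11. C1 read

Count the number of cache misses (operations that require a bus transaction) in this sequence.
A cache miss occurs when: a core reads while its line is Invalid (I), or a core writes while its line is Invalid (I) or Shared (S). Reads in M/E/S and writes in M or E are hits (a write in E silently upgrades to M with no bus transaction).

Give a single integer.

Op 1: C0 write [C0 write: invalidate none -> C0=M] -> [M,I] [MISS #1: write from I]
Op 2: C0 write [C0 write: already M (modified), no change] -> [M,I] [hit: write from M]
Op 3: C0 write [C0 write: already M (modified), no change] -> [M,I] [hit: write from M]
Op 4: C0 write [C0 write: already M (modified), no change] -> [M,I] [hit: write from M]
Op 5: C0 read [C0 read: already in M, no change] -> [M,I] [hit: read from M]
Op 6: C0 write [C0 write: already M (modified), no change] -> [M,I] [hit: write from M]
Op 7: C0 read [C0 read: already in M, no change] -> [M,I] [hit: read from M]
Op 8: C0 write [C0 write: already M (modified), no change] -> [M,I] [hit: write from M]
Op 9: C0 write [C0 write: already M (modified), no change] -> [M,I] [hit: write from M]
Op 10: C0 write [C0 write: already M (modified), no change] -> [M,I] [hit: write from M]
Op 11: C1 read [C1 read from I: others=['C0=M'] -> C1=S, others downsized to S] -> [S,S] [MISS #2: read from I]

Answer: 2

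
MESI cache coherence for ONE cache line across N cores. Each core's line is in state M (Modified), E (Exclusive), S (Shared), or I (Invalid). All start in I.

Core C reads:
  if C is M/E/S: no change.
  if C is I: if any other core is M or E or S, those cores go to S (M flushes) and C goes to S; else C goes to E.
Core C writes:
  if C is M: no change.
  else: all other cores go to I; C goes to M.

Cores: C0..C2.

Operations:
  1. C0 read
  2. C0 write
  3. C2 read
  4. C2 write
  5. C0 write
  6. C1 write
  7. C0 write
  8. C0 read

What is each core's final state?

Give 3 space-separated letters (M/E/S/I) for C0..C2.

Op 1: C0 read [C0 read from I: no other sharers -> C0=E (exclusive)] -> [E,I,I]
Op 2: C0 write [C0 write: invalidate none -> C0=M] -> [M,I,I]
Op 3: C2 read [C2 read from I: others=['C0=M'] -> C2=S, others downsized to S] -> [S,I,S]
Op 4: C2 write [C2 write: invalidate ['C0=S'] -> C2=M] -> [I,I,M]
Op 5: C0 write [C0 write: invalidate ['C2=M'] -> C0=M] -> [M,I,I]
Op 6: C1 write [C1 write: invalidate ['C0=M'] -> C1=M] -> [I,M,I]
Op 7: C0 write [C0 write: invalidate ['C1=M'] -> C0=M] -> [M,I,I]
Op 8: C0 read [C0 read: already in M, no change] -> [M,I,I]

Answer: M I I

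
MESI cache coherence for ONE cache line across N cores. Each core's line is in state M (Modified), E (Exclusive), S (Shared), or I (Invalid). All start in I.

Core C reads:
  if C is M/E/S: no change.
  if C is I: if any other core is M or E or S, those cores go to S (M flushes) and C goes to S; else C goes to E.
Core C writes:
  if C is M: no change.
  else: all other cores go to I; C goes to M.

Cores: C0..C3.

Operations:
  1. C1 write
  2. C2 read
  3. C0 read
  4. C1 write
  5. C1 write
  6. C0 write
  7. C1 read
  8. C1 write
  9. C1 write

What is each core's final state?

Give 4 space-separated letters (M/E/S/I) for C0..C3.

Op 1: C1 write [C1 write: invalidate none -> C1=M] -> [I,M,I,I]
Op 2: C2 read [C2 read from I: others=['C1=M'] -> C2=S, others downsized to S] -> [I,S,S,I]
Op 3: C0 read [C0 read from I: others=['C1=S', 'C2=S'] -> C0=S, others downsized to S] -> [S,S,S,I]
Op 4: C1 write [C1 write: invalidate ['C0=S', 'C2=S'] -> C1=M] -> [I,M,I,I]
Op 5: C1 write [C1 write: already M (modified), no change] -> [I,M,I,I]
Op 6: C0 write [C0 write: invalidate ['C1=M'] -> C0=M] -> [M,I,I,I]
Op 7: C1 read [C1 read from I: others=['C0=M'] -> C1=S, others downsized to S] -> [S,S,I,I]
Op 8: C1 write [C1 write: invalidate ['C0=S'] -> C1=M] -> [I,M,I,I]
Op 9: C1 write [C1 write: already M (modified), no change] -> [I,M,I,I]

Answer: I M I I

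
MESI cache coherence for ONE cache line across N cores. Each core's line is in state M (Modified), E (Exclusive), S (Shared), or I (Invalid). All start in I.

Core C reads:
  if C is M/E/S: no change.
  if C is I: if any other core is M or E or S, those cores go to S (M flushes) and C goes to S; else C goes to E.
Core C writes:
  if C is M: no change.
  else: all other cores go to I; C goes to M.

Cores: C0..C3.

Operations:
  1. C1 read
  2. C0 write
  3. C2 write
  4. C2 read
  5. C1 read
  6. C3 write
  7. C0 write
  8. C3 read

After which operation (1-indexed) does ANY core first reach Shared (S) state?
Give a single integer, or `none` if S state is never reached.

Answer: 5

Derivation:
Op 1: C1 read [C1 read from I: no other sharers -> C1=E (exclusive)] -> [I,E,I,I]
Op 2: C0 write [C0 write: invalidate ['C1=E'] -> C0=M] -> [M,I,I,I]
Op 3: C2 write [C2 write: invalidate ['C0=M'] -> C2=M] -> [I,I,M,I]
Op 4: C2 read [C2 read: already in M, no change] -> [I,I,M,I]
Op 5: C1 read [C1 read from I: others=['C2=M'] -> C1=S, others downsized to S] -> [I,S,S,I]
  -> First S state at op 5; remaining ops need not be traced.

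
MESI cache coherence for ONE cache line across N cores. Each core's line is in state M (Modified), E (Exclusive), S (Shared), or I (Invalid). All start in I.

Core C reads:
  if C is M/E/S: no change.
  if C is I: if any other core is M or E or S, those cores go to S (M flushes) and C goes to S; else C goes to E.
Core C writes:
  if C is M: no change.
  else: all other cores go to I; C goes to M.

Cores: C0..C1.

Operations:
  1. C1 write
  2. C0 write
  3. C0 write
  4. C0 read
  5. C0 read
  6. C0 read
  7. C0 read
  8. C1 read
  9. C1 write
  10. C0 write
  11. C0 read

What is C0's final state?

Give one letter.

Op 1: C1 write [C1 write: invalidate none -> C1=M] -> [I,M]
Op 2: C0 write [C0 write: invalidate ['C1=M'] -> C0=M] -> [M,I]
Op 3: C0 write [C0 write: already M (modified), no change] -> [M,I]
Op 4: C0 read [C0 read: already in M, no change] -> [M,I]
Op 5: C0 read [C0 read: already in M, no change] -> [M,I]
Op 6: C0 read [C0 read: already in M, no change] -> [M,I]
Op 7: C0 read [C0 read: already in M, no change] -> [M,I]
Op 8: C1 read [C1 read from I: others=['C0=M'] -> C1=S, others downsized to S] -> [S,S]
Op 9: C1 write [C1 write: invalidate ['C0=S'] -> C1=M] -> [I,M]
Op 10: C0 write [C0 write: invalidate ['C1=M'] -> C0=M] -> [M,I]
Op 11: C0 read [C0 read: already in M, no change] -> [M,I]

Answer: M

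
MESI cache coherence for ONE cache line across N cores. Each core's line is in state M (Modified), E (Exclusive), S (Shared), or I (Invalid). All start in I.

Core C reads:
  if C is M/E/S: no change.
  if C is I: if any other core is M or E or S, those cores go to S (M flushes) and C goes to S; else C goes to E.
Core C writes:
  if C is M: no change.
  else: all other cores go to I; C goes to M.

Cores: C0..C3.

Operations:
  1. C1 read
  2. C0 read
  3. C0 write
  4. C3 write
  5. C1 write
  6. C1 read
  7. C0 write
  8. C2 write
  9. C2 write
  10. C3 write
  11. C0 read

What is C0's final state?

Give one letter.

Answer: S

Derivation:
Op 1: C1 read [C1 read from I: no other sharers -> C1=E (exclusive)] -> [I,E,I,I]
Op 2: C0 read [C0 read from I: others=['C1=E'] -> C0=S, others downsized to S] -> [S,S,I,I]
Op 3: C0 write [C0 write: invalidate ['C1=S'] -> C0=M] -> [M,I,I,I]
Op 4: C3 write [C3 write: invalidate ['C0=M'] -> C3=M] -> [I,I,I,M]
Op 5: C1 write [C1 write: invalidate ['C3=M'] -> C1=M] -> [I,M,I,I]
Op 6: C1 read [C1 read: already in M, no change] -> [I,M,I,I]
Op 7: C0 write [C0 write: invalidate ['C1=M'] -> C0=M] -> [M,I,I,I]
Op 8: C2 write [C2 write: invalidate ['C0=M'] -> C2=M] -> [I,I,M,I]
Op 9: C2 write [C2 write: already M (modified), no change] -> [I,I,M,I]
Op 10: C3 write [C3 write: invalidate ['C2=M'] -> C3=M] -> [I,I,I,M]
Op 11: C0 read [C0 read from I: others=['C3=M'] -> C0=S, others downsized to S] -> [S,I,I,S]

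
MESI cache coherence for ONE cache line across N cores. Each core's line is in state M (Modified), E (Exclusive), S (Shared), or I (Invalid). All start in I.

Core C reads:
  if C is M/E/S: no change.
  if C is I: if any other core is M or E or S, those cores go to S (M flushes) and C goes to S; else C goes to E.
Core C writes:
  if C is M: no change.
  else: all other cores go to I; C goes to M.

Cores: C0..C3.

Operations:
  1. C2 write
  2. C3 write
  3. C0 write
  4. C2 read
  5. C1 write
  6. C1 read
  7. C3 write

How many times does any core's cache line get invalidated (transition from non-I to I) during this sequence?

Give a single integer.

Answer: 5

Derivation:
Op 1: C2 write [C2 write: invalidate none -> C2=M] -> [I,I,M,I] (invalidations this op: 0; running total: 0)
Op 2: C3 write [C3 write: invalidate ['C2=M'] -> C3=M] -> [I,I,I,M] (invalidations this op: 1; running total: 1)
Op 3: C0 write [C0 write: invalidate ['C3=M'] -> C0=M] -> [M,I,I,I] (invalidations this op: 1; running total: 2)
Op 4: C2 read [C2 read from I: others=['C0=M'] -> C2=S, others downsized to S] -> [S,I,S,I] (invalidations this op: 0; running total: 2)
Op 5: C1 write [C1 write: invalidate ['C0=S', 'C2=S'] -> C1=M] -> [I,M,I,I] (invalidations this op: 2; running total: 4)
Op 6: C1 read [C1 read: already in M, no change] -> [I,M,I,I] (invalidations this op: 0; running total: 4)
Op 7: C3 write [C3 write: invalidate ['C1=M'] -> C3=M] -> [I,I,I,M] (invalidations this op: 1; running total: 5)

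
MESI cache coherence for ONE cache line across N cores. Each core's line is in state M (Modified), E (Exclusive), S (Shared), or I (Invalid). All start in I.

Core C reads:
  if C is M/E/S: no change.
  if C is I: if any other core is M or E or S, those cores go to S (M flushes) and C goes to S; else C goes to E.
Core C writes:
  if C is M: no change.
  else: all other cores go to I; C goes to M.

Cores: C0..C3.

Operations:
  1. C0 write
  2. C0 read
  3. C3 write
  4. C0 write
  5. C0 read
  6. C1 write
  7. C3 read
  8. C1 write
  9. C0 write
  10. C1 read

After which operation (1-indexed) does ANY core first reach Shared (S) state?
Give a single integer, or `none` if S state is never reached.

Answer: 7

Derivation:
Op 1: C0 write [C0 write: invalidate none -> C0=M] -> [M,I,I,I]
Op 2: C0 read [C0 read: already in M, no change] -> [M,I,I,I]
Op 3: C3 write [C3 write: invalidate ['C0=M'] -> C3=M] -> [I,I,I,M]
Op 4: C0 write [C0 write: invalidate ['C3=M'] -> C0=M] -> [M,I,I,I]
Op 5: C0 read [C0 read: already in M, no change] -> [M,I,I,I]
Op 6: C1 write [C1 write: invalidate ['C0=M'] -> C1=M] -> [I,M,I,I]
Op 7: C3 read [C3 read from I: others=['C1=M'] -> C3=S, others downsized to S] -> [I,S,I,S]
  -> First S state at op 7; remaining ops need not be traced.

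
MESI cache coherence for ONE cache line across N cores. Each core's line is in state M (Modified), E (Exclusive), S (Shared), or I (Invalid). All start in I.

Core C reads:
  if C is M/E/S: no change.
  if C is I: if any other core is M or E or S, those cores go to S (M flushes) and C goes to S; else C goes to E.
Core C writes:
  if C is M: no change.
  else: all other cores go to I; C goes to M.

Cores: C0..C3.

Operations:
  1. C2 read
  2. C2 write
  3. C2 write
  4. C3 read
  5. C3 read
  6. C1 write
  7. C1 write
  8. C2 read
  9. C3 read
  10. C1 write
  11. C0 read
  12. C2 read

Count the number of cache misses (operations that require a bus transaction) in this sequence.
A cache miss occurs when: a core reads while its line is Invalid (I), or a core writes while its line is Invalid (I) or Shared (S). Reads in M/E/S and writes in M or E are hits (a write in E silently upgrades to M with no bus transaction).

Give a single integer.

Answer: 8

Derivation:
Op 1: C2 read [C2 read from I: no other sharers -> C2=E (exclusive)] -> [I,I,E,I] [MISS #1: read from I]
Op 2: C2 write [C2 write: invalidate none -> C2=M] -> [I,I,M,I] [hit: write from E is a silent E->M upgrade, no bus transaction]
Op 3: C2 write [C2 write: already M (modified), no change] -> [I,I,M,I] [hit: write from M]
Op 4: C3 read [C3 read from I: others=['C2=M'] -> C3=S, others downsized to S] -> [I,I,S,S] [MISS #2: read from I]
Op 5: C3 read [C3 read: already in S, no change] -> [I,I,S,S] [hit: read from S]
Op 6: C1 write [C1 write: invalidate ['C2=S', 'C3=S'] -> C1=M] -> [I,M,I,I] [MISS #3: write from I]
Op 7: C1 write [C1 write: already M (modified), no change] -> [I,M,I,I] [hit: write from M]
Op 8: C2 read [C2 read from I: others=['C1=M'] -> C2=S, others downsized to S] -> [I,S,S,I] [MISS #4: read from I]
Op 9: C3 read [C3 read from I: others=['C1=S', 'C2=S'] -> C3=S, others downsized to S] -> [I,S,S,S] [MISS #5: read from I]
Op 10: C1 write [C1 write: invalidate ['C2=S', 'C3=S'] -> C1=M] -> [I,M,I,I] [MISS #6: write from S]
Op 11: C0 read [C0 read from I: others=['C1=M'] -> C0=S, others downsized to S] -> [S,S,I,I] [MISS #7: read from I]
Op 12: C2 read [C2 read from I: others=['C0=S', 'C1=S'] -> C2=S, others downsized to S] -> [S,S,S,I] [MISS #8: read from I]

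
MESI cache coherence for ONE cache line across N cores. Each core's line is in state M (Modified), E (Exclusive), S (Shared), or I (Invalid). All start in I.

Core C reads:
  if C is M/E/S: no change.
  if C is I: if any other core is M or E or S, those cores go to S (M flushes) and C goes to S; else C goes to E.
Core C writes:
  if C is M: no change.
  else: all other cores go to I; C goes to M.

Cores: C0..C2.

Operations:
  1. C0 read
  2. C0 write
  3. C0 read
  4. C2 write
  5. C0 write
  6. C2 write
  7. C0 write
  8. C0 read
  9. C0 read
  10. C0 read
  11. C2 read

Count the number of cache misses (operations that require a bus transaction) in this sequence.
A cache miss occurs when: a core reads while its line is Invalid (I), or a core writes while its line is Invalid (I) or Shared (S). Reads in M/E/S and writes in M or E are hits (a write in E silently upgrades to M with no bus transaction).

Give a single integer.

Answer: 6

Derivation:
Op 1: C0 read [C0 read from I: no other sharers -> C0=E (exclusive)] -> [E,I,I] [MISS #1: read from I]
Op 2: C0 write [C0 write: invalidate none -> C0=M] -> [M,I,I] [hit: write from E is a silent E->M upgrade, no bus transaction]
Op 3: C0 read [C0 read: already in M, no change] -> [M,I,I] [hit: read from M]
Op 4: C2 write [C2 write: invalidate ['C0=M'] -> C2=M] -> [I,I,M] [MISS #2: write from I]
Op 5: C0 write [C0 write: invalidate ['C2=M'] -> C0=M] -> [M,I,I] [MISS #3: write from I]
Op 6: C2 write [C2 write: invalidate ['C0=M'] -> C2=M] -> [I,I,M] [MISS #4: write from I]
Op 7: C0 write [C0 write: invalidate ['C2=M'] -> C0=M] -> [M,I,I] [MISS #5: write from I]
Op 8: C0 read [C0 read: already in M, no change] -> [M,I,I] [hit: read from M]
Op 9: C0 read [C0 read: already in M, no change] -> [M,I,I] [hit: read from M]
Op 10: C0 read [C0 read: already in M, no change] -> [M,I,I] [hit: read from M]
Op 11: C2 read [C2 read from I: others=['C0=M'] -> C2=S, others downsized to S] -> [S,I,S] [MISS #6: read from I]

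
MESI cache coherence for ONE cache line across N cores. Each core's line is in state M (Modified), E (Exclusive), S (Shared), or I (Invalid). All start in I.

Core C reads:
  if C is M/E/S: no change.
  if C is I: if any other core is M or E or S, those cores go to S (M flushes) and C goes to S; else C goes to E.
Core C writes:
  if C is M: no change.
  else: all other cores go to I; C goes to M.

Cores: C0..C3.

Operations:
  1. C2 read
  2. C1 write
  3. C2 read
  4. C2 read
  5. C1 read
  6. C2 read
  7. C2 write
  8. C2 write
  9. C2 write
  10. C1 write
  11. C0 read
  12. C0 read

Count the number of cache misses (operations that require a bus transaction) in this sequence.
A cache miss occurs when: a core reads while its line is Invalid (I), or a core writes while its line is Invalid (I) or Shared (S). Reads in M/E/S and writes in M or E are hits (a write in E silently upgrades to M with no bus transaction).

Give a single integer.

Op 1: C2 read [C2 read from I: no other sharers -> C2=E (exclusive)] -> [I,I,E,I] [MISS #1: read from I]
Op 2: C1 write [C1 write: invalidate ['C2=E'] -> C1=M] -> [I,M,I,I] [MISS #2: write from I]
Op 3: C2 read [C2 read from I: others=['C1=M'] -> C2=S, others downsized to S] -> [I,S,S,I] [MISS #3: read from I]
Op 4: C2 read [C2 read: already in S, no change] -> [I,S,S,I] [hit: read from S]
Op 5: C1 read [C1 read: already in S, no change] -> [I,S,S,I] [hit: read from S]
Op 6: C2 read [C2 read: already in S, no change] -> [I,S,S,I] [hit: read from S]
Op 7: C2 write [C2 write: invalidate ['C1=S'] -> C2=M] -> [I,I,M,I] [MISS #4: write from S]
Op 8: C2 write [C2 write: already M (modified), no change] -> [I,I,M,I] [hit: write from M]
Op 9: C2 write [C2 write: already M (modified), no change] -> [I,I,M,I] [hit: write from M]
Op 10: C1 write [C1 write: invalidate ['C2=M'] -> C1=M] -> [I,M,I,I] [MISS #5: write from I]
Op 11: C0 read [C0 read from I: others=['C1=M'] -> C0=S, others downsized to S] -> [S,S,I,I] [MISS #6: read from I]
Op 12: C0 read [C0 read: already in S, no change] -> [S,S,I,I] [hit: read from S]

Answer: 6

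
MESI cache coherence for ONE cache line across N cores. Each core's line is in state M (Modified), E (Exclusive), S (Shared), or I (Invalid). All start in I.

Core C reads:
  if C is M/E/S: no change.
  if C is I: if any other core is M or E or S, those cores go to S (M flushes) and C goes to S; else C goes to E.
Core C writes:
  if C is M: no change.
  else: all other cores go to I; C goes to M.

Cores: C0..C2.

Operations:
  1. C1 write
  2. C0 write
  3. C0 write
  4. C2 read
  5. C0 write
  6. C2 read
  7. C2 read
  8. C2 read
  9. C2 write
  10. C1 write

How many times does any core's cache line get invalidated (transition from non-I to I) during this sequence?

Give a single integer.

Answer: 4

Derivation:
Op 1: C1 write [C1 write: invalidate none -> C1=M] -> [I,M,I] (invalidations this op: 0; running total: 0)
Op 2: C0 write [C0 write: invalidate ['C1=M'] -> C0=M] -> [M,I,I] (invalidations this op: 1; running total: 1)
Op 3: C0 write [C0 write: already M (modified), no change] -> [M,I,I] (invalidations this op: 0; running total: 1)
Op 4: C2 read [C2 read from I: others=['C0=M'] -> C2=S, others downsized to S] -> [S,I,S] (invalidations this op: 0; running total: 1)
Op 5: C0 write [C0 write: invalidate ['C2=S'] -> C0=M] -> [M,I,I] (invalidations this op: 1; running total: 2)
Op 6: C2 read [C2 read from I: others=['C0=M'] -> C2=S, others downsized to S] -> [S,I,S] (invalidations this op: 0; running total: 2)
Op 7: C2 read [C2 read: already in S, no change] -> [S,I,S] (invalidations this op: 0; running total: 2)
Op 8: C2 read [C2 read: already in S, no change] -> [S,I,S] (invalidations this op: 0; running total: 2)
Op 9: C2 write [C2 write: invalidate ['C0=S'] -> C2=M] -> [I,I,M] (invalidations this op: 1; running total: 3)
Op 10: C1 write [C1 write: invalidate ['C2=M'] -> C1=M] -> [I,M,I] (invalidations this op: 1; running total: 4)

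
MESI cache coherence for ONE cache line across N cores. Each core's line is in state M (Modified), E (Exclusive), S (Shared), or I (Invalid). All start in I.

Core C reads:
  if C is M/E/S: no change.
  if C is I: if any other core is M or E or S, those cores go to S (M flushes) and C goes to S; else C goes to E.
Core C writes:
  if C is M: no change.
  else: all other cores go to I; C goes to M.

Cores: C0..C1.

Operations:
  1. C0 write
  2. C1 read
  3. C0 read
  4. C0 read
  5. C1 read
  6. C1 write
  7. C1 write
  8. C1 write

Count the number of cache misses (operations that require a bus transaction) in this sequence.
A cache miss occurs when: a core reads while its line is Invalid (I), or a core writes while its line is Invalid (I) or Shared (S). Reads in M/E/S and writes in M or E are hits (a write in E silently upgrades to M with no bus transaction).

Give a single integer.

Answer: 3

Derivation:
Op 1: C0 write [C0 write: invalidate none -> C0=M] -> [M,I] [MISS #1: write from I]
Op 2: C1 read [C1 read from I: others=['C0=M'] -> C1=S, others downsized to S] -> [S,S] [MISS #2: read from I]
Op 3: C0 read [C0 read: already in S, no change] -> [S,S] [hit: read from S]
Op 4: C0 read [C0 read: already in S, no change] -> [S,S] [hit: read from S]
Op 5: C1 read [C1 read: already in S, no change] -> [S,S] [hit: read from S]
Op 6: C1 write [C1 write: invalidate ['C0=S'] -> C1=M] -> [I,M] [MISS #3: write from S]
Op 7: C1 write [C1 write: already M (modified), no change] -> [I,M] [hit: write from M]
Op 8: C1 write [C1 write: already M (modified), no change] -> [I,M] [hit: write from M]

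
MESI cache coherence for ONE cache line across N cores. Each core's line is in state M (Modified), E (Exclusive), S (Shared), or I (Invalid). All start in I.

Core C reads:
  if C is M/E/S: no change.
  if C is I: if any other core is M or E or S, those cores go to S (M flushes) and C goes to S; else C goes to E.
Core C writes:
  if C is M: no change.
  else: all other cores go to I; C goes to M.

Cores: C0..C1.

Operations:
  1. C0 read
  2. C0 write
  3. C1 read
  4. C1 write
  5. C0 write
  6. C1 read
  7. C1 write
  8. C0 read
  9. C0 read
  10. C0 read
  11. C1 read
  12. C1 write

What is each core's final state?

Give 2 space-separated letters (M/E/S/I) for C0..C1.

Op 1: C0 read [C0 read from I: no other sharers -> C0=E (exclusive)] -> [E,I]
Op 2: C0 write [C0 write: invalidate none -> C0=M] -> [M,I]
Op 3: C1 read [C1 read from I: others=['C0=M'] -> C1=S, others downsized to S] -> [S,S]
Op 4: C1 write [C1 write: invalidate ['C0=S'] -> C1=M] -> [I,M]
Op 5: C0 write [C0 write: invalidate ['C1=M'] -> C0=M] -> [M,I]
Op 6: C1 read [C1 read from I: others=['C0=M'] -> C1=S, others downsized to S] -> [S,S]
Op 7: C1 write [C1 write: invalidate ['C0=S'] -> C1=M] -> [I,M]
Op 8: C0 read [C0 read from I: others=['C1=M'] -> C0=S, others downsized to S] -> [S,S]
Op 9: C0 read [C0 read: already in S, no change] -> [S,S]
Op 10: C0 read [C0 read: already in S, no change] -> [S,S]
Op 11: C1 read [C1 read: already in S, no change] -> [S,S]
Op 12: C1 write [C1 write: invalidate ['C0=S'] -> C1=M] -> [I,M]

Answer: I M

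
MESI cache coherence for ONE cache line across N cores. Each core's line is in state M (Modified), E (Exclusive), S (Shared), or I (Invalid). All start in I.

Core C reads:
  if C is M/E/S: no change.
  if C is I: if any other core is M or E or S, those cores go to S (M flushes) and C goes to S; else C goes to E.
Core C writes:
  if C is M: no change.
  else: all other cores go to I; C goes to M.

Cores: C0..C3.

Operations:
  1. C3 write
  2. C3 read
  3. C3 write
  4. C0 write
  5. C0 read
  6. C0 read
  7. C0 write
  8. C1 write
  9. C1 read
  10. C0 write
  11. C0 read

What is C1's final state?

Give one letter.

Op 1: C3 write [C3 write: invalidate none -> C3=M] -> [I,I,I,M]
Op 2: C3 read [C3 read: already in M, no change] -> [I,I,I,M]
Op 3: C3 write [C3 write: already M (modified), no change] -> [I,I,I,M]
Op 4: C0 write [C0 write: invalidate ['C3=M'] -> C0=M] -> [M,I,I,I]
Op 5: C0 read [C0 read: already in M, no change] -> [M,I,I,I]
Op 6: C0 read [C0 read: already in M, no change] -> [M,I,I,I]
Op 7: C0 write [C0 write: already M (modified), no change] -> [M,I,I,I]
Op 8: C1 write [C1 write: invalidate ['C0=M'] -> C1=M] -> [I,M,I,I]
Op 9: C1 read [C1 read: already in M, no change] -> [I,M,I,I]
Op 10: C0 write [C0 write: invalidate ['C1=M'] -> C0=M] -> [M,I,I,I]
Op 11: C0 read [C0 read: already in M, no change] -> [M,I,I,I]

Answer: I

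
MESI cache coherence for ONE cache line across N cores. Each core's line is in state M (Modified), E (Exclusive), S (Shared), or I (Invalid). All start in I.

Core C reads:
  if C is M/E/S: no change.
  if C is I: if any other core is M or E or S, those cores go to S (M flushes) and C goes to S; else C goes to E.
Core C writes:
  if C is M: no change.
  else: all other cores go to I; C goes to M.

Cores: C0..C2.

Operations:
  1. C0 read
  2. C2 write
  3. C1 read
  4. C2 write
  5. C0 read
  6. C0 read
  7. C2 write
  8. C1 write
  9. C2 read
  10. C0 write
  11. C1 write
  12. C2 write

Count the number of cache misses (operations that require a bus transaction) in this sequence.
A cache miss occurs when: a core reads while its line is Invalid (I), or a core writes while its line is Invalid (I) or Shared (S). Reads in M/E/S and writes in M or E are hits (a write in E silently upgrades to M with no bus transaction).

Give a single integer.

Answer: 11

Derivation:
Op 1: C0 read [C0 read from I: no other sharers -> C0=E (exclusive)] -> [E,I,I] [MISS #1: read from I]
Op 2: C2 write [C2 write: invalidate ['C0=E'] -> C2=M] -> [I,I,M] [MISS #2: write from I]
Op 3: C1 read [C1 read from I: others=['C2=M'] -> C1=S, others downsized to S] -> [I,S,S] [MISS #3: read from I]
Op 4: C2 write [C2 write: invalidate ['C1=S'] -> C2=M] -> [I,I,M] [MISS #4: write from S]
Op 5: C0 read [C0 read from I: others=['C2=M'] -> C0=S, others downsized to S] -> [S,I,S] [MISS #5: read from I]
Op 6: C0 read [C0 read: already in S, no change] -> [S,I,S] [hit: read from S]
Op 7: C2 write [C2 write: invalidate ['C0=S'] -> C2=M] -> [I,I,M] [MISS #6: write from S]
Op 8: C1 write [C1 write: invalidate ['C2=M'] -> C1=M] -> [I,M,I] [MISS #7: write from I]
Op 9: C2 read [C2 read from I: others=['C1=M'] -> C2=S, others downsized to S] -> [I,S,S] [MISS #8: read from I]
Op 10: C0 write [C0 write: invalidate ['C1=S', 'C2=S'] -> C0=M] -> [M,I,I] [MISS #9: write from I]
Op 11: C1 write [C1 write: invalidate ['C0=M'] -> C1=M] -> [I,M,I] [MISS #10: write from I]
Op 12: C2 write [C2 write: invalidate ['C1=M'] -> C2=M] -> [I,I,M] [MISS #11: write from I]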